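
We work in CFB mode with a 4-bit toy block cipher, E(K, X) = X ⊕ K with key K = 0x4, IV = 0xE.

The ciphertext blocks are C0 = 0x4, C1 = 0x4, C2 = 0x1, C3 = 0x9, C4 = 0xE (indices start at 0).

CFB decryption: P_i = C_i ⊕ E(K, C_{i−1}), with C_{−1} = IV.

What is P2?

P2 = 0x1

P2: E(K, 0x4) = 0x0; 0x1 ⊕ 0x0 = 0x1.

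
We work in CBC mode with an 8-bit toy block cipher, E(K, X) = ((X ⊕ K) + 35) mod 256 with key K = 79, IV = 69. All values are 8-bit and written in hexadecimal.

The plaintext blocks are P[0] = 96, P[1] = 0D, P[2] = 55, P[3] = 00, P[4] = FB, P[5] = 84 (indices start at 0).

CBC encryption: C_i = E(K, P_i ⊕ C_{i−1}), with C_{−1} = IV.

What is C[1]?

C[0]: P[0] ⊕ 69 = FF; E(K, FF) = BB.
C[1]: P[1] ⊕ BB = B6; E(K, B6) = 04.

C[1] = 04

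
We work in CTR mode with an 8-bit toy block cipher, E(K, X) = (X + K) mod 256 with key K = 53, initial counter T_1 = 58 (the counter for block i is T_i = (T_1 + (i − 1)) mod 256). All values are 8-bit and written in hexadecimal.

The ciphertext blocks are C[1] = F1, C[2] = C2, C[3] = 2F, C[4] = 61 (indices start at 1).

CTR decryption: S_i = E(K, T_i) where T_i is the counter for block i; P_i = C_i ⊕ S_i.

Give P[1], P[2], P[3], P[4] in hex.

P[1]: T = 58, S = E(K, T) = AB; F1 ⊕ AB = 5A.
P[2]: T = 59, S = E(K, T) = AC; C2 ⊕ AC = 6E.
P[3]: T = 5A, S = E(K, T) = AD; 2F ⊕ AD = 82.
P[4]: T = 5B, S = E(K, T) = AE; 61 ⊕ AE = CF.

P[1] = 5A, P[2] = 6E, P[3] = 82, P[4] = CF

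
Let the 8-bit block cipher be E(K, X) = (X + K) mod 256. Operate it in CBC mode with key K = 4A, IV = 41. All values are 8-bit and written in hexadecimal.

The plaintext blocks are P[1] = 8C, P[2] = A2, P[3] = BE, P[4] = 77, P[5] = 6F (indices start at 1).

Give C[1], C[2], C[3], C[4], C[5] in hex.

CBC encryption: C_i = E(K, P_i ⊕ C_{i−1}), with C_{0} = IV.
C[1]: P[1] ⊕ 41 = CD; E(K, CD) = 17.
C[2]: P[2] ⊕ 17 = B5; E(K, B5) = FF.
C[3]: P[3] ⊕ FF = 41; E(K, 41) = 8B.
C[4]: P[4] ⊕ 8B = FC; E(K, FC) = 46.
C[5]: P[5] ⊕ 46 = 29; E(K, 29) = 73.

C[1] = 17, C[2] = FF, C[3] = 8B, C[4] = 46, C[5] = 73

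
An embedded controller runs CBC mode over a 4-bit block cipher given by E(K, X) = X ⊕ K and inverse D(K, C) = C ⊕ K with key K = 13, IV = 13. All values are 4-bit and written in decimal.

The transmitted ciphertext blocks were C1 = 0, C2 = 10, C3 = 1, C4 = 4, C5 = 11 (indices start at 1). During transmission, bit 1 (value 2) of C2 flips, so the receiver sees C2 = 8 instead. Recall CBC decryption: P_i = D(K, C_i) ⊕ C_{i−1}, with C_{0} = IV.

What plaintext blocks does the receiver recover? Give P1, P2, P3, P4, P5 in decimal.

P1 = 0, P2 = 5, P3 = 4, P4 = 8, P5 = 2

Only C2 changed, to 8. In CBC, a change in C_i garbles P_i and flips the same bit in P_{i+1}. Decrypting the received ciphertext:
P1: D(K, 0) = 13; 13 ⊕ 13 = 0.
P2: D(K, 8) = 5; 5 ⊕ 0 = 5.
P3: D(K, 1) = 12; 12 ⊕ 8 = 4.
P4: D(K, 4) = 9; 9 ⊕ 1 = 8.
P5: D(K, 11) = 6; 6 ⊕ 4 = 2.
Blocks that differ from the original plaintext: P2, P3.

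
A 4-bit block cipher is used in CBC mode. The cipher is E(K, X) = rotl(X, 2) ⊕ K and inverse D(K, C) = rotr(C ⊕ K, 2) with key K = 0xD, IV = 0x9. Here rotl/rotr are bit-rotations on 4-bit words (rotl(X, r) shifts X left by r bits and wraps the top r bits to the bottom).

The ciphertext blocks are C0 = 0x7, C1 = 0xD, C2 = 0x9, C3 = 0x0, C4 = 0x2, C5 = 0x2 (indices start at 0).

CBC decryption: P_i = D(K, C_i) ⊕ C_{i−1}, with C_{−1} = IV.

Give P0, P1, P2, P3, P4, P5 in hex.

P0: D(K, 0x7) = 0xA; 0xA ⊕ 0x9 = 0x3.
P1: D(K, 0xD) = 0x0; 0x0 ⊕ 0x7 = 0x7.
P2: D(K, 0x9) = 0x1; 0x1 ⊕ 0xD = 0xC.
P3: D(K, 0x0) = 0x7; 0x7 ⊕ 0x9 = 0xE.
P4: D(K, 0x2) = 0xF; 0xF ⊕ 0x0 = 0xF.
P5: D(K, 0x2) = 0xF; 0xF ⊕ 0x2 = 0xD.

P0 = 0x3, P1 = 0x7, P2 = 0xC, P3 = 0xE, P4 = 0xF, P5 = 0xD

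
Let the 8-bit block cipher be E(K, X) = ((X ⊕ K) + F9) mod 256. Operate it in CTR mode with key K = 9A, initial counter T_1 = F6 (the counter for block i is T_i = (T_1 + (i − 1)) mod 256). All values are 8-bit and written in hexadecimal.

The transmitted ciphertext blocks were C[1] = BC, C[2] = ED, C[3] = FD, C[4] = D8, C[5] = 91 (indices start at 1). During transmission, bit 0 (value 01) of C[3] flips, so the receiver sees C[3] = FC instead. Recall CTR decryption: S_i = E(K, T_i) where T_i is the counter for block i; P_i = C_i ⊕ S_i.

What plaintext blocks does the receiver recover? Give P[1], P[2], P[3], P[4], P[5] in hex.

P[1] = D9, P[2] = 8B, P[3] = A7, P[4] = 84, P[5] = C8

Only C[3] changed, to FC. In CTR, a change in C_i flips the same bit in P_i only; the keystream is unaffected. Decrypting the received ciphertext:
P[1]: T = F6, S = E(K, T) = 65; BC ⊕ 65 = D9.
P[2]: T = F7, S = E(K, T) = 66; ED ⊕ 66 = 8B.
P[3]: T = F8, S = E(K, T) = 5B; FC ⊕ 5B = A7.
P[4]: T = F9, S = E(K, T) = 5C; D8 ⊕ 5C = 84.
P[5]: T = FA, S = E(K, T) = 59; 91 ⊕ 59 = C8.
Blocks that differ from the original plaintext: P[3].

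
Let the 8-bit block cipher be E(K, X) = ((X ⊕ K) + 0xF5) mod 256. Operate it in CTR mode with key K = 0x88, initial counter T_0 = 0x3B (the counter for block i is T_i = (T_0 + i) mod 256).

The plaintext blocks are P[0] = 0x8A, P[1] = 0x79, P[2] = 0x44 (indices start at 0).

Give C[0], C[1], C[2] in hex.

C[0] = 0x22, C[1] = 0xD0, C[2] = 0xEE

CTR encryption: S_i = E(K, T_i) where T_i is the counter for block i; C_i = P_i ⊕ S_i.
C[0]: T = 0x3B, S = E(K, T) = 0xA8; 0x8A ⊕ 0xA8 = 0x22.
C[1]: T = 0x3C, S = E(K, T) = 0xA9; 0x79 ⊕ 0xA9 = 0xD0.
C[2]: T = 0x3D, S = E(K, T) = 0xAA; 0x44 ⊕ 0xAA = 0xEE.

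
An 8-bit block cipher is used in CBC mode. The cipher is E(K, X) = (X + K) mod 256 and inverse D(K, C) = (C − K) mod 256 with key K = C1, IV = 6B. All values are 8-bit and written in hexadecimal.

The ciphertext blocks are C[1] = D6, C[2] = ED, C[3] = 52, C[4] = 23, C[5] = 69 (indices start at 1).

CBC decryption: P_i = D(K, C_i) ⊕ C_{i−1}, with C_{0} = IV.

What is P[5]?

P[5] = 8B

P[5]: D(K, 69) = A8; A8 ⊕ 23 = 8B.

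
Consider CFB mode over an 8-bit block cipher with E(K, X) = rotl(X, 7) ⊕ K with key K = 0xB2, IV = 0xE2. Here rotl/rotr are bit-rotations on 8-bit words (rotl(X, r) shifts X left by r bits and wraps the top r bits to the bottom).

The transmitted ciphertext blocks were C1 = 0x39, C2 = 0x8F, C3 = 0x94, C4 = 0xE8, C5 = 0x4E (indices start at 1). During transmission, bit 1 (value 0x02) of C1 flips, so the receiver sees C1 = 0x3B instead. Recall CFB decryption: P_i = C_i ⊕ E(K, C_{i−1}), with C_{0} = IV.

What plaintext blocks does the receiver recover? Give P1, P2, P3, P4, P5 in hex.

Only C1 changed, to 0x3B. In CFB, a change in C_i flips the same bit in P_i and garbles P_{i+1}. Decrypting the received ciphertext:
P1: E(K, 0xE2) = 0xC3; 0x3B ⊕ 0xC3 = 0xF8.
P2: E(K, 0x3B) = 0x2F; 0x8F ⊕ 0x2F = 0xA0.
P3: E(K, 0x8F) = 0x75; 0x94 ⊕ 0x75 = 0xE1.
P4: E(K, 0x94) = 0xF8; 0xE8 ⊕ 0xF8 = 0x10.
P5: E(K, 0xE8) = 0xC6; 0x4E ⊕ 0xC6 = 0x88.
Blocks that differ from the original plaintext: P1, P2.

P1 = 0xF8, P2 = 0xA0, P3 = 0xE1, P4 = 0x10, P5 = 0x88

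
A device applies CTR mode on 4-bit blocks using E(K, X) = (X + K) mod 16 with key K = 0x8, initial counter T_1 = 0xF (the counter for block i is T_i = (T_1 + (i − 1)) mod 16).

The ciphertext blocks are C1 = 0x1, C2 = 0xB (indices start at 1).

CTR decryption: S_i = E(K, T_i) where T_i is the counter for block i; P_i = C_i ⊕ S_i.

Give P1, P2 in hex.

P1: T = 0xF, S = E(K, T) = 0x7; 0x1 ⊕ 0x7 = 0x6.
P2: T = 0x0, S = E(K, T) = 0x8; 0xB ⊕ 0x8 = 0x3.

P1 = 0x6, P2 = 0x3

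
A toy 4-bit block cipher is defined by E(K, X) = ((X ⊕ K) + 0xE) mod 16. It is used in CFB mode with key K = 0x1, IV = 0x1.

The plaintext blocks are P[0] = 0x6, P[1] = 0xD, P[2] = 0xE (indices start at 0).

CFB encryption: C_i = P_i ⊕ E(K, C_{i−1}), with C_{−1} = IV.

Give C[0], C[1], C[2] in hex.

C[0] = 0x8, C[1] = 0xA, C[2] = 0x7

C[0]: E(K, 0x1) = 0xE; 0x6 ⊕ 0xE = 0x8.
C[1]: E(K, 0x8) = 0x7; 0xD ⊕ 0x7 = 0xA.
C[2]: E(K, 0xA) = 0x9; 0xE ⊕ 0x9 = 0x7.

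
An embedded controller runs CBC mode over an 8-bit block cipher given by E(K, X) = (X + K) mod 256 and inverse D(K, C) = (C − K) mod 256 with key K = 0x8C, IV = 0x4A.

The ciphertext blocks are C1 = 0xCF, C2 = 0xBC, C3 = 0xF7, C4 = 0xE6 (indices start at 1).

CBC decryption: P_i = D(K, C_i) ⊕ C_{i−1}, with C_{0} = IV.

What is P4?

P4: D(K, 0xE6) = 0x5A; 0x5A ⊕ 0xF7 = 0xAD.

P4 = 0xAD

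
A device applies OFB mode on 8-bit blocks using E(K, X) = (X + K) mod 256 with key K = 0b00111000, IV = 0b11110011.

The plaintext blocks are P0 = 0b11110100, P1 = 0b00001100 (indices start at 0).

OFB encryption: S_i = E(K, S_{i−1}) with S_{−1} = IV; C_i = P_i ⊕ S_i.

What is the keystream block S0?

C0: S = E(K, 0b11110011) = 0b00101011; 0b11110100 ⊕ 0b00101011 = 0b11011111.
So S0 = 0b00101011.

0b00101011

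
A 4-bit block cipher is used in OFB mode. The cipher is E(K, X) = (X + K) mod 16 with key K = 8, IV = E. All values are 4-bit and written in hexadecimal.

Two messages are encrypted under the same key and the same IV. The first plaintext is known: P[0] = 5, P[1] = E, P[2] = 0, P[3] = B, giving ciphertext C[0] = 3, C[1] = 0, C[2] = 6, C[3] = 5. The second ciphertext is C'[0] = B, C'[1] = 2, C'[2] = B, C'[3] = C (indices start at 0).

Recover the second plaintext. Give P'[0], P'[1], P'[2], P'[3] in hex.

In OFB with a reused IV, both messages share the same keystream S_i, so C_i ⊕ C'_i = P_i ⊕ P'_i and thus P'_i = P_i ⊕ C_i ⊕ C'_i.
P'[0]: 5 ⊕ 3 ⊕ B = D.
P'[1]: E ⊕ 0 ⊕ 2 = C.
P'[2]: 0 ⊕ 6 ⊕ B = D.
P'[3]: B ⊕ 5 ⊕ C = 2.

P'[0] = D, P'[1] = C, P'[2] = D, P'[3] = 2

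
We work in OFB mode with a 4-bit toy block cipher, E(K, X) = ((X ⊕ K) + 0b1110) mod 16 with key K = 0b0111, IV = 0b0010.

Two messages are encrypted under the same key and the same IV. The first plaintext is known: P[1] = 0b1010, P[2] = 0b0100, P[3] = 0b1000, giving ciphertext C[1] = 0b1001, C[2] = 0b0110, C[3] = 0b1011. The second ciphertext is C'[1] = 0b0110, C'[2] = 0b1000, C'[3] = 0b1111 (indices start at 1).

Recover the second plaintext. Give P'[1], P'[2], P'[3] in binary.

In OFB with a reused IV, both messages share the same keystream S_i, so C_i ⊕ C'_i = P_i ⊕ P'_i and thus P'_i = P_i ⊕ C_i ⊕ C'_i.
P'[1]: 0b1010 ⊕ 0b1001 ⊕ 0b0110 = 0b0101.
P'[2]: 0b0100 ⊕ 0b0110 ⊕ 0b1000 = 0b1010.
P'[3]: 0b1000 ⊕ 0b1011 ⊕ 0b1111 = 0b1100.

P'[1] = 0b0101, P'[2] = 0b1010, P'[3] = 0b1100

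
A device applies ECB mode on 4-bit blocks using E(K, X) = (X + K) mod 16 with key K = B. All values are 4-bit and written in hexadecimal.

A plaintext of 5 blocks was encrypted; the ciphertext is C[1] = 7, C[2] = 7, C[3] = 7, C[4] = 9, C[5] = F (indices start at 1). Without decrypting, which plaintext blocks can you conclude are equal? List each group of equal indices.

P[1] = P[2] = P[3]

ECB encrypts each block independently with the same key, so equal ciphertext blocks imply equal plaintext blocks.
C[1] = C[2] = C[3] = 7, so P[1] = P[2] = P[3].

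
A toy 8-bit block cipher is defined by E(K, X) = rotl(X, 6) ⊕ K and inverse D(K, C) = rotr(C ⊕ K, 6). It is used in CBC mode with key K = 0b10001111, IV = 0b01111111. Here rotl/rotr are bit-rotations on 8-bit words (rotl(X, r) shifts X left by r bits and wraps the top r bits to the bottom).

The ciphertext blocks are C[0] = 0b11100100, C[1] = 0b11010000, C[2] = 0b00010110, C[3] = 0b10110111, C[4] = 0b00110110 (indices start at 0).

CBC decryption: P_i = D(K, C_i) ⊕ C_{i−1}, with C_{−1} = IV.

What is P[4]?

P[4]: D(K, 0b00110110) = 0b11100110; 0b11100110 ⊕ 0b10110111 = 0b01010001.

P[4] = 0b01010001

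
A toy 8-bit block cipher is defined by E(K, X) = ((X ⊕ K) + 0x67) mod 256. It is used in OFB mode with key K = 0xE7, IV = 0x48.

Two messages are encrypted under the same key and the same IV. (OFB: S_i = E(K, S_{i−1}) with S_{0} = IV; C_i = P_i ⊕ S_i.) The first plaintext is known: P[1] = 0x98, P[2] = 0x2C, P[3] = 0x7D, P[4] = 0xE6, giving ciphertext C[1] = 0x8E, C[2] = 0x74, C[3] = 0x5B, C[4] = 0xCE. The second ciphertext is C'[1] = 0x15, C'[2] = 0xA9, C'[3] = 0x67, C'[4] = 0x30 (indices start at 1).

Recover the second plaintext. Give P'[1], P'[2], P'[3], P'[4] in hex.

In OFB with a reused IV, both messages share the same keystream S_i, so C_i ⊕ C'_i = P_i ⊕ P'_i and thus P'_i = P_i ⊕ C_i ⊕ C'_i.
P'[1]: 0x98 ⊕ 0x8E ⊕ 0x15 = 0x03.
P'[2]: 0x2C ⊕ 0x74 ⊕ 0xA9 = 0xF1.
P'[3]: 0x7D ⊕ 0x5B ⊕ 0x67 = 0x41.
P'[4]: 0xE6 ⊕ 0xCE ⊕ 0x30 = 0x18.

P'[1] = 0x03, P'[2] = 0xF1, P'[3] = 0x41, P'[4] = 0x18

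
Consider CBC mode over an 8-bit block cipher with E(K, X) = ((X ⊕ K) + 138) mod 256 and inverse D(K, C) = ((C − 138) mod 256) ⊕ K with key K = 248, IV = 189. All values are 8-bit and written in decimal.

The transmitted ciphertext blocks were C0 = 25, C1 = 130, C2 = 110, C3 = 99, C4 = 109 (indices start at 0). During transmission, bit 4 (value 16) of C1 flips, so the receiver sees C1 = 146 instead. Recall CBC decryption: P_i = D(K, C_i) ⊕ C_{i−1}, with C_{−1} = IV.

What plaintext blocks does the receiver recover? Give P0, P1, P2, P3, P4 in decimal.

P0 = 202, P1 = 233, P2 = 142, P3 = 79, P4 = 120

Only C1 changed, to 146. In CBC, a change in C_i garbles P_i and flips the same bit in P_{i+1}. Decrypting the received ciphertext:
P0: D(K, 25) = 119; 119 ⊕ 189 = 202.
P1: D(K, 146) = 240; 240 ⊕ 25 = 233.
P2: D(K, 110) = 28; 28 ⊕ 146 = 142.
P3: D(K, 99) = 33; 33 ⊕ 110 = 79.
P4: D(K, 109) = 27; 27 ⊕ 99 = 120.
Blocks that differ from the original plaintext: P1, P2.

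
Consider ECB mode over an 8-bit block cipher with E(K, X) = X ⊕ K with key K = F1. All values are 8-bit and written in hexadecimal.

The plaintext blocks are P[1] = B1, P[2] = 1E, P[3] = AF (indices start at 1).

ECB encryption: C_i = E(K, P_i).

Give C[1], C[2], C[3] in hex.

C[1]: E(K, B1) = 40.
C[2]: E(K, 1E) = EF.
C[3]: E(K, AF) = 5E.

C[1] = 40, C[2] = EF, C[3] = 5E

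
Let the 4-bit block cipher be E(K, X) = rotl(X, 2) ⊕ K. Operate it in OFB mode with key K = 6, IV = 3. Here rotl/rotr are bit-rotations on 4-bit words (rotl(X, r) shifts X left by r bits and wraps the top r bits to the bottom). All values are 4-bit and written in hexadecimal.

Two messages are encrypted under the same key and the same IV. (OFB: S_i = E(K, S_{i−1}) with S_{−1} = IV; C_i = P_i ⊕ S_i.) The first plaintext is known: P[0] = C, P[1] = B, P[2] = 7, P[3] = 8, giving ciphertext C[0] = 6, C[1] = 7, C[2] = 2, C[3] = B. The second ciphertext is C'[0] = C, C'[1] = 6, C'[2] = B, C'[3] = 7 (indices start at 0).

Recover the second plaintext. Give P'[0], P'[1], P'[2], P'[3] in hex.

P'[0] = 6, P'[1] = A, P'[2] = E, P'[3] = 4

In OFB with a reused IV, both messages share the same keystream S_i, so C_i ⊕ C'_i = P_i ⊕ P'_i and thus P'_i = P_i ⊕ C_i ⊕ C'_i.
P'[0]: C ⊕ 6 ⊕ C = 6.
P'[1]: B ⊕ 7 ⊕ 6 = A.
P'[2]: 7 ⊕ 2 ⊕ B = E.
P'[3]: 8 ⊕ B ⊕ 7 = 4.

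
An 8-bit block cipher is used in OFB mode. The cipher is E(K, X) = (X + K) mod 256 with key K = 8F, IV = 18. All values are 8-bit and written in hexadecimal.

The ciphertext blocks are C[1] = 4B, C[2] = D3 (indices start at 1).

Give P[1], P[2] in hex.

OFB decryption: S_i = E(K, S_{i−1}) with S_{0} = IV; P_i = C_i ⊕ S_i.
P[1]: S = E(K, 18) = A7; 4B ⊕ A7 = EC.
P[2]: S = E(K, A7) = 36; D3 ⊕ 36 = E5.

P[1] = EC, P[2] = E5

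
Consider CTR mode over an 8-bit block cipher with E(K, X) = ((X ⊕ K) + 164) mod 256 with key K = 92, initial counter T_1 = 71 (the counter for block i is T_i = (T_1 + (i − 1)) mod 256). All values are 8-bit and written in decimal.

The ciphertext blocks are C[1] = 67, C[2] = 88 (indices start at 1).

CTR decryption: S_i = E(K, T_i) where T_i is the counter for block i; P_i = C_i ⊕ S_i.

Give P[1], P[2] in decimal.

P[1]: T = 71, S = E(K, T) = 191; 67 ⊕ 191 = 252.
P[2]: T = 72, S = E(K, T) = 184; 88 ⊕ 184 = 224.

P[1] = 252, P[2] = 224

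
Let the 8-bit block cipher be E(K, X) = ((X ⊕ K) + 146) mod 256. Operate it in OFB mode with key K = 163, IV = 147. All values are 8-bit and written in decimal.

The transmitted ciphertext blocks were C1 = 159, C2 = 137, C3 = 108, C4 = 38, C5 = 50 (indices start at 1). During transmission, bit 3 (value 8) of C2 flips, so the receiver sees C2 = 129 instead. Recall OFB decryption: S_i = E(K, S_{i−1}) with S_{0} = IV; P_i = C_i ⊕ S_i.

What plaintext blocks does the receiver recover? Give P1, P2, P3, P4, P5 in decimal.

Only C2 changed, to 129. In OFB, a change in C_i flips the same bit in P_i only; the keystream is unaffected. Decrypting the received ciphertext:
P1: S = E(K, 147) = 194; 159 ⊕ 194 = 93.
P2: S = E(K, 194) = 243; 129 ⊕ 243 = 114.
P3: S = E(K, 243) = 226; 108 ⊕ 226 = 142.
P4: S = E(K, 226) = 211; 38 ⊕ 211 = 245.
P5: S = E(K, 211) = 2; 50 ⊕ 2 = 48.
Blocks that differ from the original plaintext: P2.

P1 = 93, P2 = 114, P3 = 142, P4 = 245, P5 = 48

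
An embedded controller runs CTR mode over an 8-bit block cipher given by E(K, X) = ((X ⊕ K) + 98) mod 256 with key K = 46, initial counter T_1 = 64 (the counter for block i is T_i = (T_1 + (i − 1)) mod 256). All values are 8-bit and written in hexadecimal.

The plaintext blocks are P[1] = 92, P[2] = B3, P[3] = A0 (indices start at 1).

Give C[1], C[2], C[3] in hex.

C[1] = 28, C[2] = 08, C[3] = 18

CTR encryption: S_i = E(K, T_i) where T_i is the counter for block i; C_i = P_i ⊕ S_i.
C[1]: T = 64, S = E(K, T) = BA; 92 ⊕ BA = 28.
C[2]: T = 65, S = E(K, T) = BB; B3 ⊕ BB = 08.
C[3]: T = 66, S = E(K, T) = B8; A0 ⊕ B8 = 18.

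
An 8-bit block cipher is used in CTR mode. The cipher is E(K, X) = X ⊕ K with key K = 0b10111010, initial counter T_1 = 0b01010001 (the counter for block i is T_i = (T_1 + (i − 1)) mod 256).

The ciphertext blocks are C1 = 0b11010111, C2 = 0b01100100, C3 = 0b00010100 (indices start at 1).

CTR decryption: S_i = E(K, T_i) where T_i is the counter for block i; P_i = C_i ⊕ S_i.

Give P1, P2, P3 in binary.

P1: T = 0b01010001, S = E(K, T) = 0b11101011; 0b11010111 ⊕ 0b11101011 = 0b00111100.
P2: T = 0b01010010, S = E(K, T) = 0b11101000; 0b01100100 ⊕ 0b11101000 = 0b10001100.
P3: T = 0b01010011, S = E(K, T) = 0b11101001; 0b00010100 ⊕ 0b11101001 = 0b11111101.

P1 = 0b00111100, P2 = 0b10001100, P3 = 0b11111101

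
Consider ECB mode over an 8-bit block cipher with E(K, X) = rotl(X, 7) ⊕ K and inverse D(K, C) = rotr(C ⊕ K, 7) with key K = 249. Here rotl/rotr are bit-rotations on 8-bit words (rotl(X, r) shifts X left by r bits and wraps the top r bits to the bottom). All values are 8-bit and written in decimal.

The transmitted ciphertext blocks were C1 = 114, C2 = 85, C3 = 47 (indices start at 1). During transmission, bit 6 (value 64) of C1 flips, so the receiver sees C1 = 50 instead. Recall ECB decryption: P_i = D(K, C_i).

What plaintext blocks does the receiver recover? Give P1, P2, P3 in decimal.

P1 = 151, P2 = 89, P3 = 173

Only C1 changed, to 50. In ECB, a change in C_i affects only P_i. Decrypting the received ciphertext:
P1: D(K, 50) = 151.
P2: D(K, 85) = 89.
P3: D(K, 47) = 173.
Blocks that differ from the original plaintext: P1.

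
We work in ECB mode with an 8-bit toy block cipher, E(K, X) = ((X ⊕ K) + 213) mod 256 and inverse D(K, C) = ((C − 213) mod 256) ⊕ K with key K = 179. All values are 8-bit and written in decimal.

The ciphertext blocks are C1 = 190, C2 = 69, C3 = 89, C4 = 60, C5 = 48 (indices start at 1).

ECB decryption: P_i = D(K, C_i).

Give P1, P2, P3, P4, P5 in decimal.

P1 = 90, P2 = 195, P3 = 55, P4 = 212, P5 = 232

P1: D(K, 190) = 90.
P2: D(K, 69) = 195.
P3: D(K, 89) = 55.
P4: D(K, 60) = 212.
P5: D(K, 48) = 232.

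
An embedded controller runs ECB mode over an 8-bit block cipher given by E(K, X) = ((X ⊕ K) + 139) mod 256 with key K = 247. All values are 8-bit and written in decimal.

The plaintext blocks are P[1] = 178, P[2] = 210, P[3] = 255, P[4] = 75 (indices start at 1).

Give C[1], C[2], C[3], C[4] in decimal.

C[1] = 208, C[2] = 176, C[3] = 147, C[4] = 71

ECB encryption: C_i = E(K, P_i).
C[1]: E(K, 178) = 208.
C[2]: E(K, 210) = 176.
C[3]: E(K, 255) = 147.
C[4]: E(K, 75) = 71.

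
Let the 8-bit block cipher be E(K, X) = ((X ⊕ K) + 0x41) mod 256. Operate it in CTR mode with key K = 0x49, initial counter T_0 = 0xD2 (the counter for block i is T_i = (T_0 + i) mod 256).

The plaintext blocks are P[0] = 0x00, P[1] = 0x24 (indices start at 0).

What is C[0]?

C[0] = 0xDC

CTR encryption: S_i = E(K, T_i) where T_i is the counter for block i; C_i = P_i ⊕ S_i.
C[0]: T = 0xD2, S = E(K, T) = 0xDC; 0x00 ⊕ 0xDC = 0xDC.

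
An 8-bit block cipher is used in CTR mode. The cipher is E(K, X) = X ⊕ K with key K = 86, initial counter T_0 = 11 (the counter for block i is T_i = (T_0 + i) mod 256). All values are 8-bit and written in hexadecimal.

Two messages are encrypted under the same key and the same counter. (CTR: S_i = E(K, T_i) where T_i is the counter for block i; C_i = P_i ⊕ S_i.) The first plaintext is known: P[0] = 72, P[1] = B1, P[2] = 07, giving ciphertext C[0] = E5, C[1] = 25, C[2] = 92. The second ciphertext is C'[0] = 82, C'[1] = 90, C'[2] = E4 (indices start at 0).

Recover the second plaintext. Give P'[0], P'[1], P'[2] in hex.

P'[0] = 15, P'[1] = 04, P'[2] = 71

In CTR with a reused counter, both messages share the same keystream S_i, so C_i ⊕ C'_i = P_i ⊕ P'_i and thus P'_i = P_i ⊕ C_i ⊕ C'_i.
P'[0]: 72 ⊕ E5 ⊕ 82 = 15.
P'[1]: B1 ⊕ 25 ⊕ 90 = 04.
P'[2]: 07 ⊕ 92 ⊕ E4 = 71.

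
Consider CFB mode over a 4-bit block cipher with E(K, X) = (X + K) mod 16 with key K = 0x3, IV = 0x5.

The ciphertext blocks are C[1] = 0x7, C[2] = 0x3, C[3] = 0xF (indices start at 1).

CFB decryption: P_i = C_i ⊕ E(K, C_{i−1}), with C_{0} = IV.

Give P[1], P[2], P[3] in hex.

P[1]: E(K, 0x5) = 0x8; 0x7 ⊕ 0x8 = 0xF.
P[2]: E(K, 0x7) = 0xA; 0x3 ⊕ 0xA = 0x9.
P[3]: E(K, 0x3) = 0x6; 0xF ⊕ 0x6 = 0x9.

P[1] = 0xF, P[2] = 0x9, P[3] = 0x9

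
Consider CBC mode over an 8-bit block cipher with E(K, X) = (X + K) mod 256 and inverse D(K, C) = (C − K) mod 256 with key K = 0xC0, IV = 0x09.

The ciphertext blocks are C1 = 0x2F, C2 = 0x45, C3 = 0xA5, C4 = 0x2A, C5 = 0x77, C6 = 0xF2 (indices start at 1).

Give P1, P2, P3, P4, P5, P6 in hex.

P1 = 0x66, P2 = 0xAA, P3 = 0xA0, P4 = 0xCF, P5 = 0x9D, P6 = 0x45

CBC decryption: P_i = D(K, C_i) ⊕ C_{i−1}, with C_{0} = IV.
P1: D(K, 0x2F) = 0x6F; 0x6F ⊕ 0x09 = 0x66.
P2: D(K, 0x45) = 0x85; 0x85 ⊕ 0x2F = 0xAA.
P3: D(K, 0xA5) = 0xE5; 0xE5 ⊕ 0x45 = 0xA0.
P4: D(K, 0x2A) = 0x6A; 0x6A ⊕ 0xA5 = 0xCF.
P5: D(K, 0x77) = 0xB7; 0xB7 ⊕ 0x2A = 0x9D.
P6: D(K, 0xF2) = 0x32; 0x32 ⊕ 0x77 = 0x45.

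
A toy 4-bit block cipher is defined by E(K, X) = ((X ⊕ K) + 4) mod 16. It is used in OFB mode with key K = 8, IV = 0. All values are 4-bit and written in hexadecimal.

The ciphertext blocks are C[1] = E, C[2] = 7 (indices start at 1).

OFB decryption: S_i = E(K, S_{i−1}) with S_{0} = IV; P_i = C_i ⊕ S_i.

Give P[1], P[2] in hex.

P[1]: S = E(K, 0) = C; E ⊕ C = 2.
P[2]: S = E(K, C) = 8; 7 ⊕ 8 = F.

P[1] = 2, P[2] = F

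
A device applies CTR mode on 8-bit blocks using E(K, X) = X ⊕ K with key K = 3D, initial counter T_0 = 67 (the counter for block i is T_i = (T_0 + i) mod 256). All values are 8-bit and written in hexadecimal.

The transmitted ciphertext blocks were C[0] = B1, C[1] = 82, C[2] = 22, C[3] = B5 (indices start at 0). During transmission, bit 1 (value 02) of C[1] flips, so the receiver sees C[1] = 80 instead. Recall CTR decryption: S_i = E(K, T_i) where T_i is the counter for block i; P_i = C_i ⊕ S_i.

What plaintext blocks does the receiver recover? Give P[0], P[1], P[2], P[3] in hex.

Only C[1] changed, to 80. In CTR, a change in C_i flips the same bit in P_i only; the keystream is unaffected. Decrypting the received ciphertext:
P[0]: T = 67, S = E(K, T) = 5A; B1 ⊕ 5A = EB.
P[1]: T = 68, S = E(K, T) = 55; 80 ⊕ 55 = D5.
P[2]: T = 69, S = E(K, T) = 54; 22 ⊕ 54 = 76.
P[3]: T = 6A, S = E(K, T) = 57; B5 ⊕ 57 = E2.
Blocks that differ from the original plaintext: P[1].

P[0] = EB, P[1] = D5, P[2] = 76, P[3] = E2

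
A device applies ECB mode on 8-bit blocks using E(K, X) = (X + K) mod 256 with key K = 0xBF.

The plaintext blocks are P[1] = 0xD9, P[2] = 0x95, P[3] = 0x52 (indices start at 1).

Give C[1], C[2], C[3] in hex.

C[1] = 0x98, C[2] = 0x54, C[3] = 0x11

ECB encryption: C_i = E(K, P_i).
C[1]: E(K, 0xD9) = 0x98.
C[2]: E(K, 0x95) = 0x54.
C[3]: E(K, 0x52) = 0x11.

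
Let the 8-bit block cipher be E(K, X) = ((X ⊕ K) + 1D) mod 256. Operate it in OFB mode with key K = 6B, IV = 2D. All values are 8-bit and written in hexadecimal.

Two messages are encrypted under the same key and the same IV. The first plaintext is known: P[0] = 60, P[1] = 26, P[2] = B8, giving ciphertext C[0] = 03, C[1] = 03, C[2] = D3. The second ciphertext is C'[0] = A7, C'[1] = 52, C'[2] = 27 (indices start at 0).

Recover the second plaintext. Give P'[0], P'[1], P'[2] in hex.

In OFB with a reused IV, both messages share the same keystream S_i, so C_i ⊕ C'_i = P_i ⊕ P'_i and thus P'_i = P_i ⊕ C_i ⊕ C'_i.
P'[0]: 60 ⊕ 03 ⊕ A7 = C4.
P'[1]: 26 ⊕ 03 ⊕ 52 = 77.
P'[2]: B8 ⊕ D3 ⊕ 27 = 4C.

P'[0] = C4, P'[1] = 77, P'[2] = 4C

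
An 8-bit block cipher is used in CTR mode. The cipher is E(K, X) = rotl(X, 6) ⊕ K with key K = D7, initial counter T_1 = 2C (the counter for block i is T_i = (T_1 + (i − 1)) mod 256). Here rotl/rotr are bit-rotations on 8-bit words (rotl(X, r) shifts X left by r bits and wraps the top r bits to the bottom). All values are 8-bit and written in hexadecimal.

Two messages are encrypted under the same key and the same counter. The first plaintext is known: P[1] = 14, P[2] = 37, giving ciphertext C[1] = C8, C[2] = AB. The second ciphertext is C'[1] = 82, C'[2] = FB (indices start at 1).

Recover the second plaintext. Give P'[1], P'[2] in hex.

In CTR with a reused counter, both messages share the same keystream S_i, so C_i ⊕ C'_i = P_i ⊕ P'_i and thus P'_i = P_i ⊕ C_i ⊕ C'_i.
P'[1]: 14 ⊕ C8 ⊕ 82 = 5E.
P'[2]: 37 ⊕ AB ⊕ FB = 67.

P'[1] = 5E, P'[2] = 67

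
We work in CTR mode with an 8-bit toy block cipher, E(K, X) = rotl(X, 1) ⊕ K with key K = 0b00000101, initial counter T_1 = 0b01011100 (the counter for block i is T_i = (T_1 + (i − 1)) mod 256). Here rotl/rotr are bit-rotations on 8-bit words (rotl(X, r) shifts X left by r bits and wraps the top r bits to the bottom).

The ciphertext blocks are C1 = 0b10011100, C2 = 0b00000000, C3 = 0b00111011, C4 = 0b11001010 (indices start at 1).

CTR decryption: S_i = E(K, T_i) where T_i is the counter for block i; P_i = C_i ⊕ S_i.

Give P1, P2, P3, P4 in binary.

P1 = 0b00100001, P2 = 0b10111111, P3 = 0b10000010, P4 = 0b01110001

P1: T = 0b01011100, S = E(K, T) = 0b10111101; 0b10011100 ⊕ 0b10111101 = 0b00100001.
P2: T = 0b01011101, S = E(K, T) = 0b10111111; 0b00000000 ⊕ 0b10111111 = 0b10111111.
P3: T = 0b01011110, S = E(K, T) = 0b10111001; 0b00111011 ⊕ 0b10111001 = 0b10000010.
P4: T = 0b01011111, S = E(K, T) = 0b10111011; 0b11001010 ⊕ 0b10111011 = 0b01110001.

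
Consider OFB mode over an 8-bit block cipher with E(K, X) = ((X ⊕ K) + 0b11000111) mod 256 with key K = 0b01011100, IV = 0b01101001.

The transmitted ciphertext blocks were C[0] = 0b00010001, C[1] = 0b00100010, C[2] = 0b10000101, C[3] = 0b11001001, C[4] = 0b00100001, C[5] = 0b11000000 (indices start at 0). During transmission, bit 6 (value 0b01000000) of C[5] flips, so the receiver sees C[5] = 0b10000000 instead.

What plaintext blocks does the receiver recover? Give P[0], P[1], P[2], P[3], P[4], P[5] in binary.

OFB decryption: S_i = E(K, S_{i−1}) with S_{−1} = IV; P_i = C_i ⊕ S_i.
Only C[5] changed, to 0b10000000. In OFB, a change in C_i flips the same bit in P_i only; the keystream is unaffected. Decrypting the received ciphertext:
P[0]: S = E(K, 0b01101001) = 0b11111100; 0b00010001 ⊕ 0b11111100 = 0b11101101.
P[1]: S = E(K, 0b11111100) = 0b01100111; 0b00100010 ⊕ 0b01100111 = 0b01000101.
P[2]: S = E(K, 0b01100111) = 0b00000010; 0b10000101 ⊕ 0b00000010 = 0b10000111.
P[3]: S = E(K, 0b00000010) = 0b00100101; 0b11001001 ⊕ 0b00100101 = 0b11101100.
P[4]: S = E(K, 0b00100101) = 0b01000000; 0b00100001 ⊕ 0b01000000 = 0b01100001.
P[5]: S = E(K, 0b01000000) = 0b11100011; 0b10000000 ⊕ 0b11100011 = 0b01100011.
Blocks that differ from the original plaintext: P[5].

P[0] = 0b11101101, P[1] = 0b01000101, P[2] = 0b10000111, P[3] = 0b11101100, P[4] = 0b01100001, P[5] = 0b01100011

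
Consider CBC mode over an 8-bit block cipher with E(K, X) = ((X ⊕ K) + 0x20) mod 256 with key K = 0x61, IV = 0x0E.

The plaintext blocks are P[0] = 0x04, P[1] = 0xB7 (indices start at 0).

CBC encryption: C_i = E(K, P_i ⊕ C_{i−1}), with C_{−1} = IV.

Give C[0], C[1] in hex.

C[0] = 0x8B, C[1] = 0x7D

C[0]: P[0] ⊕ 0x0E = 0x0A; E(K, 0x0A) = 0x8B.
C[1]: P[1] ⊕ 0x8B = 0x3C; E(K, 0x3C) = 0x7D.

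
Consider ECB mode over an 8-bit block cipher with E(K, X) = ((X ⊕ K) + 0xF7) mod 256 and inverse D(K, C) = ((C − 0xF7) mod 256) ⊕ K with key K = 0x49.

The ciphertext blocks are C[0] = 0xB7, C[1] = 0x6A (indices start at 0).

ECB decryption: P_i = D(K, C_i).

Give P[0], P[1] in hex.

P[0]: D(K, 0xB7) = 0x89.
P[1]: D(K, 0x6A) = 0x3A.

P[0] = 0x89, P[1] = 0x3A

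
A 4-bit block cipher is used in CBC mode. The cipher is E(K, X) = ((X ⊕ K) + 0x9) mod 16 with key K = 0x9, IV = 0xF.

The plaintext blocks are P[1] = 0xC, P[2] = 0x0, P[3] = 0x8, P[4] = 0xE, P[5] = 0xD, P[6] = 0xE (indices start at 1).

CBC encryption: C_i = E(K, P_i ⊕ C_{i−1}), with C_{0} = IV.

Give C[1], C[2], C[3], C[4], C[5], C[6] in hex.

C[1]: P[1] ⊕ 0xF = 0x3; E(K, 0x3) = 0x3.
C[2]: P[2] ⊕ 0x3 = 0x3; E(K, 0x3) = 0x3.
C[3]: P[3] ⊕ 0x3 = 0xB; E(K, 0xB) = 0xB.
C[4]: P[4] ⊕ 0xB = 0x5; E(K, 0x5) = 0x5.
C[5]: P[5] ⊕ 0x5 = 0x8; E(K, 0x8) = 0xA.
C[6]: P[6] ⊕ 0xA = 0x4; E(K, 0x4) = 0x6.

C[1] = 0x3, C[2] = 0x3, C[3] = 0xB, C[4] = 0x5, C[5] = 0xA, C[6] = 0x6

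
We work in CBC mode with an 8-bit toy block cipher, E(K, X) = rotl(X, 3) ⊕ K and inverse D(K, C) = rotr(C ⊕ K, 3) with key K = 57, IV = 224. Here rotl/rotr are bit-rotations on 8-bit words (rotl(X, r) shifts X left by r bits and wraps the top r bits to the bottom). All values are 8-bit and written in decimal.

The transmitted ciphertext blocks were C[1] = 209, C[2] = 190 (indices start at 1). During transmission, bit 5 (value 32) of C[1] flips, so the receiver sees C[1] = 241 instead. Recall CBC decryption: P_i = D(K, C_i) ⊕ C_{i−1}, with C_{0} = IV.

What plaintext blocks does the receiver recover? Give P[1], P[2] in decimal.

Only C[1] changed, to 241. In CBC, a change in C_i garbles P_i and flips the same bit in P_{i+1}. Decrypting the received ciphertext:
P[1]: D(K, 241) = 25; 25 ⊕ 224 = 249.
P[2]: D(K, 190) = 240; 240 ⊕ 241 = 1.
Blocks that differ from the original plaintext: P[1], P[2].

P[1] = 249, P[2] = 1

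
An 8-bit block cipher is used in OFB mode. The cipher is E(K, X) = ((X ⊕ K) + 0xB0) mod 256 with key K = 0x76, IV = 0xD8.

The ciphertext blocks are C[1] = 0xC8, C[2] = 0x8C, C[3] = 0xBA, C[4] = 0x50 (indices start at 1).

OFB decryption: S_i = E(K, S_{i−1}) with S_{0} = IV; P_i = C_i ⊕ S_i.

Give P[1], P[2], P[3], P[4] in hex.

P[1]: S = E(K, 0xD8) = 0x5E; 0xC8 ⊕ 0x5E = 0x96.
P[2]: S = E(K, 0x5E) = 0xD8; 0x8C ⊕ 0xD8 = 0x54.
P[3]: S = E(K, 0xD8) = 0x5E; 0xBA ⊕ 0x5E = 0xE4.
P[4]: S = E(K, 0x5E) = 0xD8; 0x50 ⊕ 0xD8 = 0x88.

P[1] = 0x96, P[2] = 0x54, P[3] = 0xE4, P[4] = 0x88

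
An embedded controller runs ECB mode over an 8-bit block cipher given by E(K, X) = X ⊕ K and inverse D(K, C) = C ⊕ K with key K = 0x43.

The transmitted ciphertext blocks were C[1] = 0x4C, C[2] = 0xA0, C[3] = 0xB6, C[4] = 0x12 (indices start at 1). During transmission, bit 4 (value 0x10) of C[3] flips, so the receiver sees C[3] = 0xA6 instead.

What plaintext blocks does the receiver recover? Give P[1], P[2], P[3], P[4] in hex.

P[1] = 0x0F, P[2] = 0xE3, P[3] = 0xE5, P[4] = 0x51

ECB decryption: P_i = D(K, C_i).
Only C[3] changed, to 0xA6. In ECB, a change in C_i affects only P_i. Decrypting the received ciphertext:
P[1]: D(K, 0x4C) = 0x0F.
P[2]: D(K, 0xA0) = 0xE3.
P[3]: D(K, 0xA6) = 0xE5.
P[4]: D(K, 0x12) = 0x51.
Blocks that differ from the original plaintext: P[3].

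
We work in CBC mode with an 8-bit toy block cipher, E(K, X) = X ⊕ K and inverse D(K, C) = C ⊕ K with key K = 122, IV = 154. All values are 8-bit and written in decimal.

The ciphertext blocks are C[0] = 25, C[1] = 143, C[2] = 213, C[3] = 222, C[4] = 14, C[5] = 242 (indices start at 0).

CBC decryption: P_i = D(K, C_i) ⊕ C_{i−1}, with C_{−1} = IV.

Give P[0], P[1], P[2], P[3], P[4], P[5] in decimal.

P[0]: D(K, 25) = 99; 99 ⊕ 154 = 249.
P[1]: D(K, 143) = 245; 245 ⊕ 25 = 236.
P[2]: D(K, 213) = 175; 175 ⊕ 143 = 32.
P[3]: D(K, 222) = 164; 164 ⊕ 213 = 113.
P[4]: D(K, 14) = 116; 116 ⊕ 222 = 170.
P[5]: D(K, 242) = 136; 136 ⊕ 14 = 134.

P[0] = 249, P[1] = 236, P[2] = 32, P[3] = 113, P[4] = 170, P[5] = 134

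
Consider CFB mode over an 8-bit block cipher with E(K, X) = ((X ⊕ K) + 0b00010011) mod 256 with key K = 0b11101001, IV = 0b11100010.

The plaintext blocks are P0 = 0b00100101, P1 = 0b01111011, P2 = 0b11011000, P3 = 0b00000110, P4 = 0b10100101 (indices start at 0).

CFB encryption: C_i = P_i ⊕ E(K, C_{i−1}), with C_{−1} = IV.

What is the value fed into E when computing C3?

C0: E(K, 0b11100010) = 0b00011110; 0b00100101 ⊕ 0b00011110 = 0b00111011.
C1: E(K, 0b00111011) = 0b11100101; 0b01111011 ⊕ 0b11100101 = 0b10011110.
C2: E(K, 0b10011110) = 0b10001010; 0b11011000 ⊕ 0b10001010 = 0b01010010.
C3: E(K, 0b01010010) = 0b11001110; 0b00000110 ⊕ 0b11001110 = 0b11001000.
So the input to E for block 3 is 0b01010010.

0b01010010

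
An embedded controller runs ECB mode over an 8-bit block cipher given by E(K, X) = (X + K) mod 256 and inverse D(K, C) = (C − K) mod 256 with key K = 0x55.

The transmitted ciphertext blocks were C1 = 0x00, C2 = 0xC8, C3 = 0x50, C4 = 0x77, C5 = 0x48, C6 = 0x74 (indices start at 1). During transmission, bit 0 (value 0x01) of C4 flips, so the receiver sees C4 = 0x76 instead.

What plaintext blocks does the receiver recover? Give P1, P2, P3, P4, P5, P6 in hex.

ECB decryption: P_i = D(K, C_i).
Only C4 changed, to 0x76. In ECB, a change in C_i affects only P_i. Decrypting the received ciphertext:
P1: D(K, 0x00) = 0xAB.
P2: D(K, 0xC8) = 0x73.
P3: D(K, 0x50) = 0xFB.
P4: D(K, 0x76) = 0x21.
P5: D(K, 0x48) = 0xF3.
P6: D(K, 0x74) = 0x1F.
Blocks that differ from the original plaintext: P4.

P1 = 0xAB, P2 = 0x73, P3 = 0xFB, P4 = 0x21, P5 = 0xF3, P6 = 0x1F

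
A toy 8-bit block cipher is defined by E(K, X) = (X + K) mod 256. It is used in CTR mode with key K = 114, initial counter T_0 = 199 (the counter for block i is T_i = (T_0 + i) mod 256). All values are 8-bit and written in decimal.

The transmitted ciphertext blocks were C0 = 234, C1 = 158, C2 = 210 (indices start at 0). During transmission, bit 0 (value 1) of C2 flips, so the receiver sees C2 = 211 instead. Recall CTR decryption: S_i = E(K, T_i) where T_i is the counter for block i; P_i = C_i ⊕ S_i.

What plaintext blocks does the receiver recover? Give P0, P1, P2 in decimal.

P0 = 211, P1 = 164, P2 = 232

Only C2 changed, to 211. In CTR, a change in C_i flips the same bit in P_i only; the keystream is unaffected. Decrypting the received ciphertext:
P0: T = 199, S = E(K, T) = 57; 234 ⊕ 57 = 211.
P1: T = 200, S = E(K, T) = 58; 158 ⊕ 58 = 164.
P2: T = 201, S = E(K, T) = 59; 211 ⊕ 59 = 232.
Blocks that differ from the original plaintext: P2.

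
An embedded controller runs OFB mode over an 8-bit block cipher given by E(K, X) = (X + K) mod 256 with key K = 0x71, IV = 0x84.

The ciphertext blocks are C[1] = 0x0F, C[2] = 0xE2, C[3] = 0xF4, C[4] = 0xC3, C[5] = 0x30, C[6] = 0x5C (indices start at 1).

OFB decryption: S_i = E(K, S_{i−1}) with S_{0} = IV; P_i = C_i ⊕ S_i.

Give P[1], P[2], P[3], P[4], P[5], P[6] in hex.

P[1] = 0xFA, P[2] = 0x84, P[3] = 0x23, P[4] = 0x8B, P[5] = 0x89, P[6] = 0x76

P[1]: S = E(K, 0x84) = 0xF5; 0x0F ⊕ 0xF5 = 0xFA.
P[2]: S = E(K, 0xF5) = 0x66; 0xE2 ⊕ 0x66 = 0x84.
P[3]: S = E(K, 0x66) = 0xD7; 0xF4 ⊕ 0xD7 = 0x23.
P[4]: S = E(K, 0xD7) = 0x48; 0xC3 ⊕ 0x48 = 0x8B.
P[5]: S = E(K, 0x48) = 0xB9; 0x30 ⊕ 0xB9 = 0x89.
P[6]: S = E(K, 0xB9) = 0x2A; 0x5C ⊕ 0x2A = 0x76.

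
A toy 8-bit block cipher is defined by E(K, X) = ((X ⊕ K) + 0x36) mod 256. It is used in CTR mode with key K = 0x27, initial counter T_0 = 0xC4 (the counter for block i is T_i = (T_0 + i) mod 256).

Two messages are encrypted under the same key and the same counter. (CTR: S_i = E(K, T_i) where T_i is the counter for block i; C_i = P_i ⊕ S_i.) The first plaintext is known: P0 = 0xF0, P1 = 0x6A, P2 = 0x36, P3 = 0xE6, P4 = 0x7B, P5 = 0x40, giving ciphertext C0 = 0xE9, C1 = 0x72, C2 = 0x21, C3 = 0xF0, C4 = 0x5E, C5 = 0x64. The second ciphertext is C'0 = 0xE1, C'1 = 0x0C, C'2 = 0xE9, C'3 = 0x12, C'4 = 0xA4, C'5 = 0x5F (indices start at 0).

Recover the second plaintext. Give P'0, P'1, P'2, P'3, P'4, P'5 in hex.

In CTR with a reused counter, both messages share the same keystream S_i, so C_i ⊕ C'_i = P_i ⊕ P'_i and thus P'_i = P_i ⊕ C_i ⊕ C'_i.
P'0: 0xF0 ⊕ 0xE9 ⊕ 0xE1 = 0xF8.
P'1: 0x6A ⊕ 0x72 ⊕ 0x0C = 0x14.
P'2: 0x36 ⊕ 0x21 ⊕ 0xE9 = 0xFE.
P'3: 0xE6 ⊕ 0xF0 ⊕ 0x12 = 0x04.
P'4: 0x7B ⊕ 0x5E ⊕ 0xA4 = 0x81.
P'5: 0x40 ⊕ 0x64 ⊕ 0x5F = 0x7B.

P'0 = 0xF8, P'1 = 0x14, P'2 = 0xFE, P'3 = 0x04, P'4 = 0x81, P'5 = 0x7B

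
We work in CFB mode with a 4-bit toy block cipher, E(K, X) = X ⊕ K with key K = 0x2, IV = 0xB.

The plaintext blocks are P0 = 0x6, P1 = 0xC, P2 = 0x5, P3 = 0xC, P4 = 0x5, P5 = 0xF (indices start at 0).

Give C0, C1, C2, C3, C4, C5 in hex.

C0 = 0xF, C1 = 0x1, C2 = 0x6, C3 = 0x8, C4 = 0xF, C5 = 0x2

CFB encryption: C_i = P_i ⊕ E(K, C_{i−1}), with C_{−1} = IV.
C0: E(K, 0xB) = 0x9; 0x6 ⊕ 0x9 = 0xF.
C1: E(K, 0xF) = 0xD; 0xC ⊕ 0xD = 0x1.
C2: E(K, 0x1) = 0x3; 0x5 ⊕ 0x3 = 0x6.
C3: E(K, 0x6) = 0x4; 0xC ⊕ 0x4 = 0x8.
C4: E(K, 0x8) = 0xA; 0x5 ⊕ 0xA = 0xF.
C5: E(K, 0xF) = 0xD; 0xF ⊕ 0xD = 0x2.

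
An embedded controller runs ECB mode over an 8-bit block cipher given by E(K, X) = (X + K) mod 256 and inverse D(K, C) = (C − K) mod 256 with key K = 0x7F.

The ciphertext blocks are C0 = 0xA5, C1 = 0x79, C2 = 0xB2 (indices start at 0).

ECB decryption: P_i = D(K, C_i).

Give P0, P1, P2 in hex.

P0: D(K, 0xA5) = 0x26.
P1: D(K, 0x79) = 0xFA.
P2: D(K, 0xB2) = 0x33.

P0 = 0x26, P1 = 0xFA, P2 = 0x33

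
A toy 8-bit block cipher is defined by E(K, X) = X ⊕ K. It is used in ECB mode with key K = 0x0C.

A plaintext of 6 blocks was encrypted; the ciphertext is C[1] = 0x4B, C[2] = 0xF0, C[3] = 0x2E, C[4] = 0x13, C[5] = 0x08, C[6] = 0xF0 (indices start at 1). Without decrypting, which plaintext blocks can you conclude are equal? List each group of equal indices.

ECB encrypts each block independently with the same key, so equal ciphertext blocks imply equal plaintext blocks.
C[2] = C[6] = 0xF0, so P[2] = P[6].

P[2] = P[6]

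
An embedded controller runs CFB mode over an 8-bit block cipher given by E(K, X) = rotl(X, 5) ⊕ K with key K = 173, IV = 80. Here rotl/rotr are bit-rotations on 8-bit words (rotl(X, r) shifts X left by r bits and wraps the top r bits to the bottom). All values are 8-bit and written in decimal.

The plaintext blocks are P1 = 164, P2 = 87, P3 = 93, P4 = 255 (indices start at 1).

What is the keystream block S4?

CFB encryption: C_i = P_i ⊕ E(K, C_{i−1}), with C_{0} = IV.
C1: E(K, 80) = 167; 164 ⊕ 167 = 3.
C2: E(K, 3) = 205; 87 ⊕ 205 = 154.
C3: E(K, 154) = 254; 93 ⊕ 254 = 163.
C4: E(K, 163) = 217; 255 ⊕ 217 = 38.
So S4 = 217.

217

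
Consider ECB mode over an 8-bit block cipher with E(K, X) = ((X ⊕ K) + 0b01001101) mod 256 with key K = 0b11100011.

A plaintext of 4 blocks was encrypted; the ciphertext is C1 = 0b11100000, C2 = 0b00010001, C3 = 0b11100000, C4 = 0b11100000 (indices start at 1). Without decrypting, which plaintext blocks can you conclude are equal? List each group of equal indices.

ECB encrypts each block independently with the same key, so equal ciphertext blocks imply equal plaintext blocks.
C1 = C3 = C4 = 0b11100000, so P1 = P3 = P4.

P1 = P3 = P4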